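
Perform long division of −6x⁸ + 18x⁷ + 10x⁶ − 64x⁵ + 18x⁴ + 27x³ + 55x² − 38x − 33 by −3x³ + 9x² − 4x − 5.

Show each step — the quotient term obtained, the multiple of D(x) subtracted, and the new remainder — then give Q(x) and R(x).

Step 1: lead(−6x⁸ + 18x⁷ + 10x⁶ − 64x⁵ + 18x⁴ + 27x³ + 55x² − 38x − 33) ÷ lead(D) = −6x⁸ ÷ −3x³ = 2x⁵. Subtract (2x⁵)·D = −6x⁸ + 18x⁷ − 8x⁶ − 10x⁵. Remainder: 18x⁶ − 54x⁵ + 18x⁴ + 27x³ + 55x² − 38x − 33.
Step 2: lead(18x⁶ − 54x⁵ + 18x⁴ + 27x³ + 55x² − 38x − 33) ÷ lead(D) = 18x⁶ ÷ −3x³ = −6x³. Subtract (−6x³)·D = 18x⁶ − 54x⁵ + 24x⁴ + 30x³. Remainder: −6x⁴ − 3x³ + 55x² − 38x − 33.
Step 3: lead(−6x⁴ − 3x³ + 55x² − 38x − 33) ÷ lead(D) = −6x⁴ ÷ −3x³ = 2x. Subtract (2x)·D = −6x⁴ + 18x³ − 8x² − 10x. Remainder: −21x³ + 63x² − 28x − 33.
Step 4: lead(−21x³ + 63x² − 28x − 33) ÷ lead(D) = −21x³ ÷ −3x³ = 7. Subtract (7)·D = −21x³ + 63x² − 28x − 35. Remainder: 2.

Q(x) = 2x⁵ − 6x³ + 2x + 7; R(x) = 2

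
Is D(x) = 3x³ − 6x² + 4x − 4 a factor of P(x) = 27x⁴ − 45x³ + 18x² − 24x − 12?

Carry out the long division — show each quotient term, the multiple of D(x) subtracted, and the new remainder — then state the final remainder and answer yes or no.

R(x) = 0, so D(x) is a factor of P(x). yes

Step 1: lead(27x⁴ − 45x³ + 18x² − 24x − 12) ÷ lead(D) = 27x⁴ ÷ 3x³ = 9x. Subtract (9x)·D = 27x⁴ − 54x³ + 36x² − 36x. Remainder: 9x³ − 18x² + 12x − 12.
Step 2: lead(9x³ − 18x² + 12x − 12) ÷ lead(D) = 9x³ ÷ 3x³ = 3. Subtract (3)·D = 9x³ − 18x² + 12x − 12. Remainder: 0.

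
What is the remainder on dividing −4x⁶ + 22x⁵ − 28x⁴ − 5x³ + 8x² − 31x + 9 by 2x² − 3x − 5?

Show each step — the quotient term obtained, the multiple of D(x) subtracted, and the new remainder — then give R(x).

Step 1: lead(−4x⁶ + 22x⁵ − 28x⁴ − 5x³ + 8x² − 31x + 9) ÷ lead(D) = −4x⁶ ÷ 2x² = −2x⁴. Subtract (−2x⁴)·D = −4x⁶ + 6x⁵ + 10x⁴. Remainder: 16x⁵ − 38x⁴ − 5x³ + 8x² − 31x + 9.
Step 2: lead(16x⁵ − 38x⁴ − 5x³ + 8x² − 31x + 9) ÷ lead(D) = 16x⁵ ÷ 2x² = 8x³. Subtract (8x³)·D = 16x⁵ − 24x⁴ − 40x³. Remainder: −14x⁴ + 35x³ + 8x² − 31x + 9.
Step 3: lead(−14x⁴ + 35x³ + 8x² − 31x + 9) ÷ lead(D) = −14x⁴ ÷ 2x² = −7x². Subtract (−7x²)·D = −14x⁴ + 21x³ + 35x². Remainder: 14x³ − 27x² − 31x + 9.
Step 4: lead(14x³ − 27x² − 31x + 9) ÷ lead(D) = 14x³ ÷ 2x² = 7x. Subtract (7x)·D = 14x³ − 21x² − 35x. Remainder: −6x² + 4x + 9.
Step 5: lead(−6x² + 4x + 9) ÷ lead(D) = −6x² ÷ 2x² = −3. Subtract (−3)·D = −6x² + 9x + 15. Remainder: −5x − 6.

R(x) = −5x − 6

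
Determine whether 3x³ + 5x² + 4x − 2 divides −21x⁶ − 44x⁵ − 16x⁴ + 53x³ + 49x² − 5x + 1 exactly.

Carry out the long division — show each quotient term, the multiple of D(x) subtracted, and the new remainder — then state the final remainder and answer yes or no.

R(x) = −3x² + 5x + 5, so D(x) is not a factor of P(x). no

Step 1: lead(−21x⁶ − 44x⁵ − 16x⁴ + 53x³ + 49x² − 5x + 1) ÷ lead(D) = −21x⁶ ÷ 3x³ = −7x³. Subtract (−7x³)·D = −21x⁶ − 35x⁵ − 28x⁴ + 14x³. Remainder: −9x⁵ + 12x⁴ + 39x³ + 49x² − 5x + 1.
Step 2: lead(−9x⁵ + 12x⁴ + 39x³ + 49x² − 5x + 1) ÷ lead(D) = −9x⁵ ÷ 3x³ = −3x². Subtract (−3x²)·D = −9x⁵ − 15x⁴ − 12x³ + 6x². Remainder: 27x⁴ + 51x³ + 43x² − 5x + 1.
Step 3: lead(27x⁴ + 51x³ + 43x² − 5x + 1) ÷ lead(D) = 27x⁴ ÷ 3x³ = 9x. Subtract (9x)·D = 27x⁴ + 45x³ + 36x² − 18x. Remainder: 6x³ + 7x² + 13x + 1.
Step 4: lead(6x³ + 7x² + 13x + 1) ÷ lead(D) = 6x³ ÷ 3x³ = 2. Subtract (2)·D = 6x³ + 10x² + 8x − 4. Remainder: −3x² + 5x + 5.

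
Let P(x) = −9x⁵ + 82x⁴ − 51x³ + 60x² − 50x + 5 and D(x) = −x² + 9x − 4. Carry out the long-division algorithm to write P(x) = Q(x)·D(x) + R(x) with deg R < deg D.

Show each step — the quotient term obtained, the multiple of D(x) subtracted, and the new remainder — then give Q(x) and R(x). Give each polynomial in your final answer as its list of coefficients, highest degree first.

Q = [9, -1, 6, -2]; R = [-8, -3]

Step 1: lead(−9x⁵ + 82x⁴ − 51x³ + 60x² − 50x + 5) ÷ lead(D) = −9x⁵ ÷ −x² = 9x³. Subtract (9x³)·D = −9x⁵ + 81x⁴ − 36x³. Remainder: x⁴ − 15x³ + 60x² − 50x + 5.
Step 2: lead(x⁴ − 15x³ + 60x² − 50x + 5) ÷ lead(D) = x⁴ ÷ −x² = −x². Subtract (−x²)·D = x⁴ − 9x³ + 4x². Remainder: −6x³ + 56x² − 50x + 5.
Step 3: lead(−6x³ + 56x² − 50x + 5) ÷ lead(D) = −6x³ ÷ −x² = 6x. Subtract (6x)·D = −6x³ + 54x² − 24x. Remainder: 2x² − 26x + 5.
Step 4: lead(2x² − 26x + 5) ÷ lead(D) = 2x² ÷ −x² = −2. Subtract (−2)·D = 2x² − 18x + 8. Remainder: −8x − 3.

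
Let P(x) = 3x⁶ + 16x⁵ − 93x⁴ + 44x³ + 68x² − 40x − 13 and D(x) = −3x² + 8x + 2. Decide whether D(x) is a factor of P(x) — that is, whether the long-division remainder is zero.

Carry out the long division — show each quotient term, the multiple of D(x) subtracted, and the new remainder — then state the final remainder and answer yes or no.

R(x) = −1, so D(x) is not a factor of P(x). no

Step 1: lead(3x⁶ + 16x⁵ − 93x⁴ + 44x³ + 68x² − 40x − 13) ÷ lead(D) = 3x⁶ ÷ −3x² = −x⁴. Subtract (−x⁴)·D = 3x⁶ − 8x⁵ − 2x⁴. Remainder: 24x⁵ − 91x⁴ + 44x³ + 68x² − 40x − 13.
Step 2: lead(24x⁵ − 91x⁴ + 44x³ + 68x² − 40x − 13) ÷ lead(D) = 24x⁵ ÷ −3x² = −8x³. Subtract (−8x³)·D = 24x⁵ − 64x⁴ − 16x³. Remainder: −27x⁴ + 60x³ + 68x² − 40x − 13.
Step 3: lead(−27x⁴ + 60x³ + 68x² − 40x − 13) ÷ lead(D) = −27x⁴ ÷ −3x² = 9x². Subtract (9x²)·D = −27x⁴ + 72x³ + 18x². Remainder: −12x³ + 50x² − 40x − 13.
Step 4: lead(−12x³ + 50x² − 40x − 13) ÷ lead(D) = −12x³ ÷ −3x² = 4x. Subtract (4x)·D = −12x³ + 32x² + 8x. Remainder: 18x² − 48x − 13.
Step 5: lead(18x² − 48x − 13) ÷ lead(D) = 18x² ÷ −3x² = −6. Subtract (−6)·D = 18x² − 48x − 12. Remainder: −1.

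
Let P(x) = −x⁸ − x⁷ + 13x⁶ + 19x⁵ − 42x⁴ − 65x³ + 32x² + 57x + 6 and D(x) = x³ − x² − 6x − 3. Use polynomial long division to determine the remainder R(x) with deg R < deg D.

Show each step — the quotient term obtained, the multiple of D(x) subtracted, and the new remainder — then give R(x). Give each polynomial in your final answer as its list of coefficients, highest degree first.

Step 1: lead(−x⁸ − x⁷ + 13x⁶ + 19x⁵ − 42x⁴ − 65x³ + 32x² + 57x + 6) ÷ lead(D) = −x⁸ ÷ x³ = −x⁵. Subtract (−x⁵)·D = −x⁸ + x⁷ + 6x⁶ + 3x⁵. Remainder: −2x⁷ + 7x⁶ + 16x⁵ − 42x⁴ − 65x³ + 32x² + 57x + 6.
Step 2: lead(−2x⁷ + 7x⁶ + 16x⁵ − 42x⁴ − 65x³ + 32x² + 57x + 6) ÷ lead(D) = −2x⁷ ÷ x³ = −2x⁴. Subtract (−2x⁴)·D = −2x⁷ + 2x⁶ + 12x⁵ + 6x⁴. Remainder: 5x⁶ + 4x⁵ − 48x⁴ − 65x³ + 32x² + 57x + 6.
Step 3: lead(5x⁶ + 4x⁵ − 48x⁴ − 65x³ + 32x² + 57x + 6) ÷ lead(D) = 5x⁶ ÷ x³ = 5x³. Subtract (5x³)·D = 5x⁶ − 5x⁵ − 30x⁴ − 15x³. Remainder: 9x⁵ − 18x⁴ − 50x³ + 32x² + 57x + 6.
Step 4: lead(9x⁵ − 18x⁴ − 50x³ + 32x² + 57x + 6) ÷ lead(D) = 9x⁵ ÷ x³ = 9x². Subtract (9x²)·D = 9x⁵ − 9x⁴ − 54x³ − 27x². Remainder: −9x⁴ + 4x³ + 59x² + 57x + 6.
Step 5: lead(−9x⁴ + 4x³ + 59x² + 57x + 6) ÷ lead(D) = −9x⁴ ÷ x³ = −9x. Subtract (−9x)·D = −9x⁴ + 9x³ + 54x² + 27x. Remainder: −5x³ + 5x² + 30x + 6.
Step 6: lead(−5x³ + 5x² + 30x + 6) ÷ lead(D) = −5x³ ÷ x³ = −5. Subtract (−5)·D = −5x³ + 5x² + 30x + 15. Remainder: −9.

R = [-9]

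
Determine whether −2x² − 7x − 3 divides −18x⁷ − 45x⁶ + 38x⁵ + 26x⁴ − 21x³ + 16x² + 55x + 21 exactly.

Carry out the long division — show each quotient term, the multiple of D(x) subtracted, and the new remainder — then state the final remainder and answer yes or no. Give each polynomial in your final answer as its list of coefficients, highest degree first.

R = [0], so D(x) is a factor of P(x). yes

Step 1: lead(−18x⁷ − 45x⁶ + 38x⁵ + 26x⁴ − 21x³ + 16x² + 55x + 21) ÷ lead(D) = −18x⁷ ÷ −2x² = 9x⁵. Subtract (9x⁵)·D = −18x⁷ − 63x⁶ − 27x⁵. Remainder: 18x⁶ + 65x⁵ + 26x⁴ − 21x³ + 16x² + 55x + 21.
Step 2: lead(18x⁶ + 65x⁵ + 26x⁴ − 21x³ + 16x² + 55x + 21) ÷ lead(D) = 18x⁶ ÷ −2x² = −9x⁴. Subtract (−9x⁴)·D = 18x⁶ + 63x⁵ + 27x⁴. Remainder: 2x⁵ − x⁴ − 21x³ + 16x² + 55x + 21.
Step 3: lead(2x⁵ − x⁴ − 21x³ + 16x² + 55x + 21) ÷ lead(D) = 2x⁵ ÷ −2x² = −x³. Subtract (−x³)·D = 2x⁵ + 7x⁴ + 3x³. Remainder: −8x⁴ − 24x³ + 16x² + 55x + 21.
Step 4: lead(−8x⁴ − 24x³ + 16x² + 55x + 21) ÷ lead(D) = −8x⁴ ÷ −2x² = 4x². Subtract (4x²)·D = −8x⁴ − 28x³ − 12x². Remainder: 4x³ + 28x² + 55x + 21.
Step 5: lead(4x³ + 28x² + 55x + 21) ÷ lead(D) = 4x³ ÷ −2x² = −2x. Subtract (−2x)·D = 4x³ + 14x² + 6x. Remainder: 14x² + 49x + 21.
Step 6: lead(14x² + 49x + 21) ÷ lead(D) = 14x² ÷ −2x² = −7. Subtract (−7)·D = 14x² + 49x + 21. Remainder: 0.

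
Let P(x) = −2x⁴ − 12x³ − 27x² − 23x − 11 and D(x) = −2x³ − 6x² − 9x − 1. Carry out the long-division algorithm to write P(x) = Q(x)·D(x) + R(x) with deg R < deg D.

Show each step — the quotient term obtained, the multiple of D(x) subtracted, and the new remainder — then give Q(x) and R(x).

Step 1: lead(−2x⁴ − 12x³ − 27x² − 23x − 11) ÷ lead(D) = −2x⁴ ÷ −2x³ = x. Subtract (x)·D = −2x⁴ − 6x³ − 9x² − x. Remainder: −6x³ − 18x² − 22x − 11.
Step 2: lead(−6x³ − 18x² − 22x − 11) ÷ lead(D) = −6x³ ÷ −2x³ = 3. Subtract (3)·D = −6x³ − 18x² − 27x − 3. Remainder: 5x − 8.

Q(x) = x + 3; R(x) = 5x − 8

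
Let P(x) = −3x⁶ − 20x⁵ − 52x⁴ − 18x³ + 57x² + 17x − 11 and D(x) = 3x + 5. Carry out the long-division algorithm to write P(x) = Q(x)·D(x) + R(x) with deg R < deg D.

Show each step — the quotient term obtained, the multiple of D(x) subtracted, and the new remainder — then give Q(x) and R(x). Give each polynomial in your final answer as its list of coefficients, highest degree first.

Step 1: lead(−3x⁶ − 20x⁵ − 52x⁴ − 18x³ + 57x² + 17x − 11) ÷ lead(D) = −3x⁶ ÷ 3x = −x⁵. Subtract (−x⁵)·D = −3x⁶ − 5x⁵. Remainder: −15x⁵ − 52x⁴ − 18x³ + 57x² + 17x − 11.
Step 2: lead(−15x⁵ − 52x⁴ − 18x³ + 57x² + 17x − 11) ÷ lead(D) = −15x⁵ ÷ 3x = −5x⁴. Subtract (−5x⁴)·D = −15x⁵ − 25x⁴. Remainder: −27x⁴ − 18x³ + 57x² + 17x − 11.
Step 3: lead(−27x⁴ − 18x³ + 57x² + 17x − 11) ÷ lead(D) = −27x⁴ ÷ 3x = −9x³. Subtract (−9x³)·D = −27x⁴ − 45x³. Remainder: 27x³ + 57x² + 17x − 11.
Step 4: lead(27x³ + 57x² + 17x − 11) ÷ lead(D) = 27x³ ÷ 3x = 9x². Subtract (9x²)·D = 27x³ + 45x². Remainder: 12x² + 17x − 11.
Step 5: lead(12x² + 17x − 11) ÷ lead(D) = 12x² ÷ 3x = 4x. Subtract (4x)·D = 12x² + 20x. Remainder: −3x − 11.
Step 6: lead(−3x − 11) ÷ lead(D) = −3x ÷ 3x = −1. Subtract (−1)·D = −3x − 5. Remainder: −6.

Q = [-1, -5, -9, 9, 4, -1]; R = [-6]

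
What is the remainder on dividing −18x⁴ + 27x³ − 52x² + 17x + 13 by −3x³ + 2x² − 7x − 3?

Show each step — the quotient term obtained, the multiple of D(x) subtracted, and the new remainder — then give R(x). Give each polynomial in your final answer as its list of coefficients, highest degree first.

Step 1: lead(−18x⁴ + 27x³ − 52x² + 17x + 13) ÷ lead(D) = −18x⁴ ÷ −3x³ = 6x. Subtract (6x)·D = −18x⁴ + 12x³ − 42x² − 18x. Remainder: 15x³ − 10x² + 35x + 13.
Step 2: lead(15x³ − 10x² + 35x + 13) ÷ lead(D) = 15x³ ÷ −3x³ = −5. Subtract (−5)·D = 15x³ − 10x² + 35x + 15. Remainder: −2.

R = [-2]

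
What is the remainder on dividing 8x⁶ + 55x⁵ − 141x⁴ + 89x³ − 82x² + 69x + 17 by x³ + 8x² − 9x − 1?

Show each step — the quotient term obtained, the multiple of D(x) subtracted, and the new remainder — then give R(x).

R(x) = 9

Step 1: lead(8x⁶ + 55x⁵ − 141x⁴ + 89x³ − 82x² + 69x + 17) ÷ lead(D) = 8x⁶ ÷ x³ = 8x³. Subtract (8x³)·D = 8x⁶ + 64x⁵ − 72x⁴ − 8x³. Remainder: −9x⁵ − 69x⁴ + 97x³ − 82x² + 69x + 17.
Step 2: lead(−9x⁵ − 69x⁴ + 97x³ − 82x² + 69x + 17) ÷ lead(D) = −9x⁵ ÷ x³ = −9x². Subtract (−9x²)·D = −9x⁵ − 72x⁴ + 81x³ + 9x². Remainder: 3x⁴ + 16x³ − 91x² + 69x + 17.
Step 3: lead(3x⁴ + 16x³ − 91x² + 69x + 17) ÷ lead(D) = 3x⁴ ÷ x³ = 3x. Subtract (3x)·D = 3x⁴ + 24x³ − 27x² − 3x. Remainder: −8x³ − 64x² + 72x + 17.
Step 4: lead(−8x³ − 64x² + 72x + 17) ÷ lead(D) = −8x³ ÷ x³ = −8. Subtract (−8)·D = −8x³ − 64x² + 72x + 8. Remainder: 9.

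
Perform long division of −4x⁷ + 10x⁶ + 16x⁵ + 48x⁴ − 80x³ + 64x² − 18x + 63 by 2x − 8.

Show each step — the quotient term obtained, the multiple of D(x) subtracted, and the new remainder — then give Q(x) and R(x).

Q(x) = −2x⁶ − 3x⁵ − 4x⁴ + 8x³ − 8x² − 9; R(x) = −9

Step 1: lead(−4x⁷ + 10x⁶ + 16x⁵ + 48x⁴ − 80x³ + 64x² − 18x + 63) ÷ lead(D) = −4x⁷ ÷ 2x = −2x⁶. Subtract (−2x⁶)·D = −4x⁷ + 16x⁶. Remainder: −6x⁶ + 16x⁵ + 48x⁴ − 80x³ + 64x² − 18x + 63.
Step 2: lead(−6x⁶ + 16x⁵ + 48x⁴ − 80x³ + 64x² − 18x + 63) ÷ lead(D) = −6x⁶ ÷ 2x = −3x⁵. Subtract (−3x⁵)·D = −6x⁶ + 24x⁵. Remainder: −8x⁵ + 48x⁴ − 80x³ + 64x² − 18x + 63.
Step 3: lead(−8x⁵ + 48x⁴ − 80x³ + 64x² − 18x + 63) ÷ lead(D) = −8x⁵ ÷ 2x = −4x⁴. Subtract (−4x⁴)·D = −8x⁵ + 32x⁴. Remainder: 16x⁴ − 80x³ + 64x² − 18x + 63.
Step 4: lead(16x⁴ − 80x³ + 64x² − 18x + 63) ÷ lead(D) = 16x⁴ ÷ 2x = 8x³. Subtract (8x³)·D = 16x⁴ − 64x³. Remainder: −16x³ + 64x² − 18x + 63.
Step 5: lead(−16x³ + 64x² − 18x + 63) ÷ lead(D) = −16x³ ÷ 2x = −8x². Subtract (−8x²)·D = −16x³ + 64x². Remainder: −18x + 63.
Step 6: lead(−18x + 63) ÷ lead(D) = −18x ÷ 2x = −9. Subtract (−9)·D = −18x + 72. Remainder: −9.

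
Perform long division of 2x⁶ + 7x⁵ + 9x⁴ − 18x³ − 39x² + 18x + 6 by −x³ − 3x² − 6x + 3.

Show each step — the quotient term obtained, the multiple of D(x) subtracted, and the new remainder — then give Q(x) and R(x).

Step 1: lead(2x⁶ + 7x⁵ + 9x⁴ − 18x³ − 39x² + 18x + 6) ÷ lead(D) = 2x⁶ ÷ −x³ = −2x³. Subtract (−2x³)·D = 2x⁶ + 6x⁵ + 12x⁴ − 6x³. Remainder: x⁵ − 3x⁴ − 12x³ − 39x² + 18x + 6.
Step 2: lead(x⁵ − 3x⁴ − 12x³ − 39x² + 18x + 6) ÷ lead(D) = x⁵ ÷ −x³ = −x². Subtract (−x²)·D = x⁵ + 3x⁴ + 6x³ − 3x². Remainder: −6x⁴ − 18x³ − 36x² + 18x + 6.
Step 3: lead(−6x⁴ − 18x³ − 36x² + 18x + 6) ÷ lead(D) = −6x⁴ ÷ −x³ = 6x. Subtract (6x)·D = −6x⁴ − 18x³ − 36x² + 18x. Remainder: 6.

Q(x) = −2x³ − x² + 6x; R(x) = 6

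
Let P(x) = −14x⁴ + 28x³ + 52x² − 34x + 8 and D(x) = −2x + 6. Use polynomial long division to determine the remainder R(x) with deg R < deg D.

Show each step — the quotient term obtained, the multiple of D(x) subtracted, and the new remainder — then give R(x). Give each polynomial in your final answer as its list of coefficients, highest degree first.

Step 1: lead(−14x⁴ + 28x³ + 52x² − 34x + 8) ÷ lead(D) = −14x⁴ ÷ −2x = 7x³. Subtract (7x³)·D = −14x⁴ + 42x³. Remainder: −14x³ + 52x² − 34x + 8.
Step 2: lead(−14x³ + 52x² − 34x + 8) ÷ lead(D) = −14x³ ÷ −2x = 7x². Subtract (7x²)·D = −14x³ + 42x². Remainder: 10x² − 34x + 8.
Step 3: lead(10x² − 34x + 8) ÷ lead(D) = 10x² ÷ −2x = −5x. Subtract (−5x)·D = 10x² − 30x. Remainder: −4x + 8.
Step 4: lead(−4x + 8) ÷ lead(D) = −4x ÷ −2x = 2. Subtract (2)·D = −4x + 12. Remainder: −4.

R = [-4]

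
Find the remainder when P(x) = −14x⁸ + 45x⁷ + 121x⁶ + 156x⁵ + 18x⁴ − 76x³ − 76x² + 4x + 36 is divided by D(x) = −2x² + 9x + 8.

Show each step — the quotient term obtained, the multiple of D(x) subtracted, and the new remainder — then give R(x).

R(x) = 4

Step 1: lead(−14x⁸ + 45x⁷ + 121x⁶ + 156x⁵ + 18x⁴ − 76x³ − 76x² + 4x + 36) ÷ lead(D) = −14x⁸ ÷ −2x² = 7x⁶. Subtract (7x⁶)·D = −14x⁸ + 63x⁷ + 56x⁶. Remainder: −18x⁷ + 65x⁶ + 156x⁵ + 18x⁴ − 76x³ − 76x² + 4x + 36.
Step 2: lead(−18x⁷ + 65x⁶ + 156x⁵ + 18x⁴ − 76x³ − 76x² + 4x + 36) ÷ lead(D) = −18x⁷ ÷ −2x² = 9x⁵. Subtract (9x⁵)·D = −18x⁷ + 81x⁶ + 72x⁵. Remainder: −16x⁶ + 84x⁵ + 18x⁴ − 76x³ − 76x² + 4x + 36.
Step 3: lead(−16x⁶ + 84x⁵ + 18x⁴ − 76x³ − 76x² + 4x + 36) ÷ lead(D) = −16x⁶ ÷ −2x² = 8x⁴. Subtract (8x⁴)·D = −16x⁶ + 72x⁵ + 64x⁴. Remainder: 12x⁵ − 46x⁴ − 76x³ − 76x² + 4x + 36.
Step 4: lead(12x⁵ − 46x⁴ − 76x³ − 76x² + 4x + 36) ÷ lead(D) = 12x⁵ ÷ −2x² = −6x³. Subtract (−6x³)·D = 12x⁵ − 54x⁴ − 48x³. Remainder: 8x⁴ − 28x³ − 76x² + 4x + 36.
Step 5: lead(8x⁴ − 28x³ − 76x² + 4x + 36) ÷ lead(D) = 8x⁴ ÷ −2x² = −4x². Subtract (−4x²)·D = 8x⁴ − 36x³ − 32x². Remainder: 8x³ − 44x² + 4x + 36.
Step 6: lead(8x³ − 44x² + 4x + 36) ÷ lead(D) = 8x³ ÷ −2x² = −4x. Subtract (−4x)·D = 8x³ − 36x² − 32x. Remainder: −8x² + 36x + 36.
Step 7: lead(−8x² + 36x + 36) ÷ lead(D) = −8x² ÷ −2x² = 4. Subtract (4)·D = −8x² + 36x + 32. Remainder: 4.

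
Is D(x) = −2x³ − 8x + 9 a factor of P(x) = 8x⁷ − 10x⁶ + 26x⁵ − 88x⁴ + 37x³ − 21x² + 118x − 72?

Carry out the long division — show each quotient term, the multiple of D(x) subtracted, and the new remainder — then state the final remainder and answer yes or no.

Step 1: lead(8x⁷ − 10x⁶ + 26x⁵ − 88x⁴ + 37x³ − 21x² + 118x − 72) ÷ lead(D) = 8x⁷ ÷ −2x³ = −4x⁴. Subtract (−4x⁴)·D = 8x⁷ + 32x⁵ − 36x⁴. Remainder: −10x⁶ − 6x⁵ − 52x⁴ + 37x³ − 21x² + 118x − 72.
Step 2: lead(−10x⁶ − 6x⁵ − 52x⁴ + 37x³ − 21x² + 118x − 72) ÷ lead(D) = −10x⁶ ÷ −2x³ = 5x³. Subtract (5x³)·D = −10x⁶ − 40x⁴ + 45x³. Remainder: −6x⁵ − 12x⁴ − 8x³ − 21x² + 118x − 72.
Step 3: lead(−6x⁵ − 12x⁴ − 8x³ − 21x² + 118x − 72) ÷ lead(D) = −6x⁵ ÷ −2x³ = 3x². Subtract (3x²)·D = −6x⁵ − 24x³ + 27x². Remainder: −12x⁴ + 16x³ − 48x² + 118x − 72.
Step 4: lead(−12x⁴ + 16x³ − 48x² + 118x − 72) ÷ lead(D) = −12x⁴ ÷ −2x³ = 6x. Subtract (6x)·D = −12x⁴ − 48x² + 54x. Remainder: 16x³ + 64x − 72.
Step 5: lead(16x³ + 64x − 72) ÷ lead(D) = 16x³ ÷ −2x³ = −8. Subtract (−8)·D = 16x³ + 64x − 72. Remainder: 0.

R(x) = 0, so D(x) is a factor of P(x). yes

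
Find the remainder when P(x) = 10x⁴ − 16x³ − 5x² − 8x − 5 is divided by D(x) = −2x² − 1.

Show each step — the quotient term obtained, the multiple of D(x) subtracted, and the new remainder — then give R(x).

Step 1: lead(10x⁴ − 16x³ − 5x² − 8x − 5) ÷ lead(D) = 10x⁴ ÷ −2x² = −5x². Subtract (−5x²)·D = 10x⁴ + 5x². Remainder: −16x³ − 10x² − 8x − 5.
Step 2: lead(−16x³ − 10x² − 8x − 5) ÷ lead(D) = −16x³ ÷ −2x² = 8x. Subtract (8x)·D = −16x³ − 8x. Remainder: −10x² − 5.
Step 3: lead(−10x² − 5) ÷ lead(D) = −10x² ÷ −2x² = 5. Subtract (5)·D = −10x² − 5. Remainder: 0.

R(x) = 0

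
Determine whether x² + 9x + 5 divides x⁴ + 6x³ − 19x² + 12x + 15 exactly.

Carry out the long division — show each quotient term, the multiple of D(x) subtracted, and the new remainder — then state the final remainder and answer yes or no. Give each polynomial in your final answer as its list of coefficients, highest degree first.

R = [0], so D(x) is a factor of P(x). yes

Step 1: lead(x⁴ + 6x³ − 19x² + 12x + 15) ÷ lead(D) = x⁴ ÷ x² = x². Subtract (x²)·D = x⁴ + 9x³ + 5x². Remainder: −3x³ − 24x² + 12x + 15.
Step 2: lead(−3x³ − 24x² + 12x + 15) ÷ lead(D) = −3x³ ÷ x² = −3x. Subtract (−3x)·D = −3x³ − 27x² − 15x. Remainder: 3x² + 27x + 15.
Step 3: lead(3x² + 27x + 15) ÷ lead(D) = 3x² ÷ x² = 3. Subtract (3)·D = 3x² + 27x + 15. Remainder: 0.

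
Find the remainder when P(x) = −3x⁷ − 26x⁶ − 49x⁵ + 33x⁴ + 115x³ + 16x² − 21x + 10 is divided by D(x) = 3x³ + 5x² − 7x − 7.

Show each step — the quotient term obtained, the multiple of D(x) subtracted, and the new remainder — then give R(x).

Step 1: lead(−3x⁷ − 26x⁶ − 49x⁵ + 33x⁴ + 115x³ + 16x² − 21x + 10) ÷ lead(D) = −3x⁷ ÷ 3x³ = −x⁴. Subtract (−x⁴)·D = −3x⁷ − 5x⁶ + 7x⁵ + 7x⁴. Remainder: −21x⁶ − 56x⁵ + 26x⁴ + 115x³ + 16x² − 21x + 10.
Step 2: lead(−21x⁶ − 56x⁵ + 26x⁴ + 115x³ + 16x² − 21x + 10) ÷ lead(D) = −21x⁶ ÷ 3x³ = −7x³. Subtract (−7x³)·D = −21x⁶ − 35x⁵ + 49x⁴ + 49x³. Remainder: −21x⁵ − 23x⁴ + 66x³ + 16x² − 21x + 10.
Step 3: lead(−21x⁵ − 23x⁴ + 66x³ + 16x² − 21x + 10) ÷ lead(D) = −21x⁵ ÷ 3x³ = −7x². Subtract (−7x²)·D = −21x⁵ − 35x⁴ + 49x³ + 49x². Remainder: 12x⁴ + 17x³ − 33x² − 21x + 10.
Step 4: lead(12x⁴ + 17x³ − 33x² − 21x + 10) ÷ lead(D) = 12x⁴ ÷ 3x³ = 4x. Subtract (4x)·D = 12x⁴ + 20x³ − 28x² − 28x. Remainder: −3x³ − 5x² + 7x + 10.
Step 5: lead(−3x³ − 5x² + 7x + 10) ÷ lead(D) = −3x³ ÷ 3x³ = −1. Subtract (−1)·D = −3x³ − 5x² + 7x + 7. Remainder: 3.

R(x) = 3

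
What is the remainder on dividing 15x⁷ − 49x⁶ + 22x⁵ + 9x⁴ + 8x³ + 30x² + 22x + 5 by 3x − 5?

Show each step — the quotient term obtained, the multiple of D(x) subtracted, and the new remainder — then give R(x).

R(x) = 0

Step 1: lead(15x⁷ − 49x⁶ + 22x⁵ + 9x⁴ + 8x³ + 30x² + 22x + 5) ÷ lead(D) = 15x⁷ ÷ 3x = 5x⁶. Subtract (5x⁶)·D = 15x⁷ − 25x⁶. Remainder: −24x⁶ + 22x⁵ + 9x⁴ + 8x³ + 30x² + 22x + 5.
Step 2: lead(−24x⁶ + 22x⁵ + 9x⁴ + 8x³ + 30x² + 22x + 5) ÷ lead(D) = −24x⁶ ÷ 3x = −8x⁵. Subtract (−8x⁵)·D = −24x⁶ + 40x⁵. Remainder: −18x⁵ + 9x⁴ + 8x³ + 30x² + 22x + 5.
Step 3: lead(−18x⁵ + 9x⁴ + 8x³ + 30x² + 22x + 5) ÷ lead(D) = −18x⁵ ÷ 3x = −6x⁴. Subtract (−6x⁴)·D = −18x⁵ + 30x⁴. Remainder: −21x⁴ + 8x³ + 30x² + 22x + 5.
Step 4: lead(−21x⁴ + 8x³ + 30x² + 22x + 5) ÷ lead(D) = −21x⁴ ÷ 3x = −7x³. Subtract (−7x³)·D = −21x⁴ + 35x³. Remainder: −27x³ + 30x² + 22x + 5.
Step 5: lead(−27x³ + 30x² + 22x + 5) ÷ lead(D) = −27x³ ÷ 3x = −9x². Subtract (−9x²)·D = −27x³ + 45x². Remainder: −15x² + 22x + 5.
Step 6: lead(−15x² + 22x + 5) ÷ lead(D) = −15x² ÷ 3x = −5x. Subtract (−5x)·D = −15x² + 25x. Remainder: −3x + 5.
Step 7: lead(−3x + 5) ÷ lead(D) = −3x ÷ 3x = −1. Subtract (−1)·D = −3x + 5. Remainder: 0.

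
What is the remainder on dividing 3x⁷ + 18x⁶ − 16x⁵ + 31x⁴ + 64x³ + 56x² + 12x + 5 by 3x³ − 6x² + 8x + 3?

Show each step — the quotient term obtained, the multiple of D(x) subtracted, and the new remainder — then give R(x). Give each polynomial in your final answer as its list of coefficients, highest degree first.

Step 1: lead(3x⁷ + 18x⁶ − 16x⁵ + 31x⁴ + 64x³ + 56x² + 12x + 5) ÷ lead(D) = 3x⁷ ÷ 3x³ = x⁴. Subtract (x⁴)·D = 3x⁷ − 6x⁶ + 8x⁵ + 3x⁴. Remainder: 24x⁶ − 24x⁵ + 28x⁴ + 64x³ + 56x² + 12x + 5.
Step 2: lead(24x⁶ − 24x⁵ + 28x⁴ + 64x³ + 56x² + 12x + 5) ÷ lead(D) = 24x⁶ ÷ 3x³ = 8x³. Subtract (8x³)·D = 24x⁶ − 48x⁵ + 64x⁴ + 24x³. Remainder: 24x⁵ − 36x⁴ + 40x³ + 56x² + 12x + 5.
Step 3: lead(24x⁵ − 36x⁴ + 40x³ + 56x² + 12x + 5) ÷ lead(D) = 24x⁵ ÷ 3x³ = 8x². Subtract (8x²)·D = 24x⁵ − 48x⁴ + 64x³ + 24x². Remainder: 12x⁴ − 24x³ + 32x² + 12x + 5.
Step 4: lead(12x⁴ − 24x³ + 32x² + 12x + 5) ÷ lead(D) = 12x⁴ ÷ 3x³ = 4x. Subtract (4x)·D = 12x⁴ − 24x³ + 32x² + 12x. Remainder: 5.

R = [5]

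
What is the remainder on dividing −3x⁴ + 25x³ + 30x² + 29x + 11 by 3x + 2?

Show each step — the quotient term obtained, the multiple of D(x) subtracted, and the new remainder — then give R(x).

R(x) = −3

Step 1: lead(−3x⁴ + 25x³ + 30x² + 29x + 11) ÷ lead(D) = −3x⁴ ÷ 3x = −x³. Subtract (−x³)·D = −3x⁴ − 2x³. Remainder: 27x³ + 30x² + 29x + 11.
Step 2: lead(27x³ + 30x² + 29x + 11) ÷ lead(D) = 27x³ ÷ 3x = 9x². Subtract (9x²)·D = 27x³ + 18x². Remainder: 12x² + 29x + 11.
Step 3: lead(12x² + 29x + 11) ÷ lead(D) = 12x² ÷ 3x = 4x. Subtract (4x)·D = 12x² + 8x. Remainder: 21x + 11.
Step 4: lead(21x + 11) ÷ lead(D) = 21x ÷ 3x = 7. Subtract (7)·D = 21x + 14. Remainder: −3.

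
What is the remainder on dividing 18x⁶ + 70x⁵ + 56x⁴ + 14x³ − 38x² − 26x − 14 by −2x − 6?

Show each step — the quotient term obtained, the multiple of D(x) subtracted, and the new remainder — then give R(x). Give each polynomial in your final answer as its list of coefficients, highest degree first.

Step 1: lead(18x⁶ + 70x⁵ + 56x⁴ + 14x³ − 38x² − 26x − 14) ÷ lead(D) = 18x⁶ ÷ −2x = −9x⁵. Subtract (−9x⁵)·D = 18x⁶ + 54x⁵. Remainder: 16x⁵ + 56x⁴ + 14x³ − 38x² − 26x − 14.
Step 2: lead(16x⁵ + 56x⁴ + 14x³ − 38x² − 26x − 14) ÷ lead(D) = 16x⁵ ÷ −2x = −8x⁴. Subtract (−8x⁴)·D = 16x⁵ + 48x⁴. Remainder: 8x⁴ + 14x³ − 38x² − 26x − 14.
Step 3: lead(8x⁴ + 14x³ − 38x² − 26x − 14) ÷ lead(D) = 8x⁴ ÷ −2x = −4x³. Subtract (−4x³)·D = 8x⁴ + 24x³. Remainder: −10x³ − 38x² − 26x − 14.
Step 4: lead(−10x³ − 38x² − 26x − 14) ÷ lead(D) = −10x³ ÷ −2x = 5x². Subtract (5x²)·D = −10x³ − 30x². Remainder: −8x² − 26x − 14.
Step 5: lead(−8x² − 26x − 14) ÷ lead(D) = −8x² ÷ −2x = 4x. Subtract (4x)·D = −8x² − 24x. Remainder: −2x − 14.
Step 6: lead(−2x − 14) ÷ lead(D) = −2x ÷ −2x = 1. Subtract (1)·D = −2x − 6. Remainder: −8.

R = [-8]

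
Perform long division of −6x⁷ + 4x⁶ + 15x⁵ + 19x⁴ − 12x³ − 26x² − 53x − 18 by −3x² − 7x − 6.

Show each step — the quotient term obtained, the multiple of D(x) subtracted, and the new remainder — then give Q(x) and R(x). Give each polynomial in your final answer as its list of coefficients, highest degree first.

Step 1: lead(−6x⁷ + 4x⁶ + 15x⁵ + 19x⁴ − 12x³ − 26x² − 53x − 18) ÷ lead(D) = −6x⁷ ÷ −3x² = 2x⁵. Subtract (2x⁵)·D = −6x⁷ − 14x⁶ − 12x⁵. Remainder: 18x⁶ + 27x⁵ + 19x⁴ − 12x³ − 26x² − 53x − 18.
Step 2: lead(18x⁶ + 27x⁵ + 19x⁴ − 12x³ − 26x² − 53x − 18) ÷ lead(D) = 18x⁶ ÷ −3x² = −6x⁴. Subtract (−6x⁴)·D = 18x⁶ + 42x⁵ + 36x⁴. Remainder: −15x⁵ − 17x⁴ − 12x³ − 26x² − 53x − 18.
Step 3: lead(−15x⁵ − 17x⁴ − 12x³ − 26x² − 53x − 18) ÷ lead(D) = −15x⁵ ÷ −3x² = 5x³. Subtract (5x³)·D = −15x⁵ − 35x⁴ − 30x³. Remainder: 18x⁴ + 18x³ − 26x² − 53x − 18.
Step 4: lead(18x⁴ + 18x³ − 26x² − 53x − 18) ÷ lead(D) = 18x⁴ ÷ −3x² = −6x². Subtract (−6x²)·D = 18x⁴ + 42x³ + 36x². Remainder: −24x³ − 62x² − 53x − 18.
Step 5: lead(−24x³ − 62x² − 53x − 18) ÷ lead(D) = −24x³ ÷ −3x² = 8x. Subtract (8x)·D = −24x³ − 56x² − 48x. Remainder: −6x² − 5x − 18.
Step 6: lead(−6x² − 5x − 18) ÷ lead(D) = −6x² ÷ −3x² = 2. Subtract (2)·D = −6x² − 14x − 12. Remainder: 9x − 6.

Q = [2, -6, 5, -6, 8, 2]; R = [9, -6]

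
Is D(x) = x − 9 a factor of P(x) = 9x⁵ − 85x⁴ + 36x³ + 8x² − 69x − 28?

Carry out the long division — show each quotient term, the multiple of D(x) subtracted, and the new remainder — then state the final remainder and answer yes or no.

Step 1: lead(9x⁵ − 85x⁴ + 36x³ + 8x² − 69x − 28) ÷ lead(D) = 9x⁵ ÷ x = 9x⁴. Subtract (9x⁴)·D = 9x⁵ − 81x⁴. Remainder: −4x⁴ + 36x³ + 8x² − 69x − 28.
Step 2: lead(−4x⁴ + 36x³ + 8x² − 69x − 28) ÷ lead(D) = −4x⁴ ÷ x = −4x³. Subtract (−4x³)·D = −4x⁴ + 36x³. Remainder: 8x² − 69x − 28.
Step 3: lead(8x² − 69x − 28) ÷ lead(D) = 8x² ÷ x = 8x. Subtract (8x)·D = 8x² − 72x. Remainder: 3x − 28.
Step 4: lead(3x − 28) ÷ lead(D) = 3x ÷ x = 3. Subtract (3)·D = 3x − 27. Remainder: −1.

R(x) = −1, so D(x) is not a factor of P(x). no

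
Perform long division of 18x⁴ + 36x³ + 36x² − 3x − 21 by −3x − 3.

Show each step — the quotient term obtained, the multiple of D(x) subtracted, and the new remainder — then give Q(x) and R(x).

Step 1: lead(18x⁴ + 36x³ + 36x² − 3x − 21) ÷ lead(D) = 18x⁴ ÷ −3x = −6x³. Subtract (−6x³)·D = 18x⁴ + 18x³. Remainder: 18x³ + 36x² − 3x − 21.
Step 2: lead(18x³ + 36x² − 3x − 21) ÷ lead(D) = 18x³ ÷ −3x = −6x². Subtract (−6x²)·D = 18x³ + 18x². Remainder: 18x² − 3x − 21.
Step 3: lead(18x² − 3x − 21) ÷ lead(D) = 18x² ÷ −3x = −6x. Subtract (−6x)·D = 18x² + 18x. Remainder: −21x − 21.
Step 4: lead(−21x − 21) ÷ lead(D) = −21x ÷ −3x = 7. Subtract (7)·D = −21x − 21. Remainder: 0.

Q(x) = −6x³ − 6x² − 6x + 7; R(x) = 0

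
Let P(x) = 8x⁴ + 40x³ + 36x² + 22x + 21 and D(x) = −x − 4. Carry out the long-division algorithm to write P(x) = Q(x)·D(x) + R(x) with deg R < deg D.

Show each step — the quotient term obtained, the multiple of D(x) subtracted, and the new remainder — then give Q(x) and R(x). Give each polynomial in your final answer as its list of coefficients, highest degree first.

Step 1: lead(8x⁴ + 40x³ + 36x² + 22x + 21) ÷ lead(D) = 8x⁴ ÷ −x = −8x³. Subtract (−8x³)·D = 8x⁴ + 32x³. Remainder: 8x³ + 36x² + 22x + 21.
Step 2: lead(8x³ + 36x² + 22x + 21) ÷ lead(D) = 8x³ ÷ −x = −8x². Subtract (−8x²)·D = 8x³ + 32x². Remainder: 4x² + 22x + 21.
Step 3: lead(4x² + 22x + 21) ÷ lead(D) = 4x² ÷ −x = −4x. Subtract (−4x)·D = 4x² + 16x. Remainder: 6x + 21.
Step 4: lead(6x + 21) ÷ lead(D) = 6x ÷ −x = −6. Subtract (−6)·D = 6x + 24. Remainder: −3.

Q = [-8, -8, -4, -6]; R = [-3]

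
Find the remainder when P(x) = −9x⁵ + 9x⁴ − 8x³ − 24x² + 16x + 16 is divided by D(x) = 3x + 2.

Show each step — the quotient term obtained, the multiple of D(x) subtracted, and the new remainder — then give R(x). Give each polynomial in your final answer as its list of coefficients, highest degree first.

R = [0]

Step 1: lead(−9x⁵ + 9x⁴ − 8x³ − 24x² + 16x + 16) ÷ lead(D) = −9x⁵ ÷ 3x = −3x⁴. Subtract (−3x⁴)·D = −9x⁵ − 6x⁴. Remainder: 15x⁴ − 8x³ − 24x² + 16x + 16.
Step 2: lead(15x⁴ − 8x³ − 24x² + 16x + 16) ÷ lead(D) = 15x⁴ ÷ 3x = 5x³. Subtract (5x³)·D = 15x⁴ + 10x³. Remainder: −18x³ − 24x² + 16x + 16.
Step 3: lead(−18x³ − 24x² + 16x + 16) ÷ lead(D) = −18x³ ÷ 3x = −6x². Subtract (−6x²)·D = −18x³ − 12x². Remainder: −12x² + 16x + 16.
Step 4: lead(−12x² + 16x + 16) ÷ lead(D) = −12x² ÷ 3x = −4x. Subtract (−4x)·D = −12x² − 8x. Remainder: 24x + 16.
Step 5: lead(24x + 16) ÷ lead(D) = 24x ÷ 3x = 8. Subtract (8)·D = 24x + 16. Remainder: 0.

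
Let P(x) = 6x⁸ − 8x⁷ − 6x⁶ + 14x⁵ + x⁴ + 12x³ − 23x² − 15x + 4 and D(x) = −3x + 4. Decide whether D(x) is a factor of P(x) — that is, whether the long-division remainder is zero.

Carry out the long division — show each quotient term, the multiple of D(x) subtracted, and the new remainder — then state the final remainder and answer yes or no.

R(x) = 0, so D(x) is a factor of P(x). yes

Step 1: lead(6x⁸ − 8x⁷ − 6x⁶ + 14x⁵ + x⁴ + 12x³ − 23x² − 15x + 4) ÷ lead(D) = 6x⁸ ÷ −3x = −2x⁷. Subtract (−2x⁷)·D = 6x⁸ − 8x⁷. Remainder: −6x⁶ + 14x⁵ + x⁴ + 12x³ − 23x² − 15x + 4.
Step 2: lead(−6x⁶ + 14x⁵ + x⁴ + 12x³ − 23x² − 15x + 4) ÷ lead(D) = −6x⁶ ÷ −3x = 2x⁵. Subtract (2x⁵)·D = −6x⁶ + 8x⁵. Remainder: 6x⁵ + x⁴ + 12x³ − 23x² − 15x + 4.
Step 3: lead(6x⁵ + x⁴ + 12x³ − 23x² − 15x + 4) ÷ lead(D) = 6x⁵ ÷ −3x = −2x⁴. Subtract (−2x⁴)·D = 6x⁵ − 8x⁴. Remainder: 9x⁴ + 12x³ − 23x² − 15x + 4.
Step 4: lead(9x⁴ + 12x³ − 23x² − 15x + 4) ÷ lead(D) = 9x⁴ ÷ −3x = −3x³. Subtract (−3x³)·D = 9x⁴ − 12x³. Remainder: 24x³ − 23x² − 15x + 4.
Step 5: lead(24x³ − 23x² − 15x + 4) ÷ lead(D) = 24x³ ÷ −3x = −8x². Subtract (−8x²)·D = 24x³ − 32x². Remainder: 9x² − 15x + 4.
Step 6: lead(9x² − 15x + 4) ÷ lead(D) = 9x² ÷ −3x = −3x. Subtract (−3x)·D = 9x² − 12x. Remainder: −3x + 4.
Step 7: lead(−3x + 4) ÷ lead(D) = −3x ÷ −3x = 1. Subtract (1)·D = −3x + 4. Remainder: 0.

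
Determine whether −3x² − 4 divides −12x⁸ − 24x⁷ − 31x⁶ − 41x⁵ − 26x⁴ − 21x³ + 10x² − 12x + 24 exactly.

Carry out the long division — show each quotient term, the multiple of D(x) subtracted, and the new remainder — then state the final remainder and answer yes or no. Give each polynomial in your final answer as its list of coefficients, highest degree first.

R = [0], so D(x) is a factor of P(x). yes

Step 1: lead(−12x⁸ − 24x⁷ − 31x⁶ − 41x⁵ − 26x⁴ − 21x³ + 10x² − 12x + 24) ÷ lead(D) = −12x⁸ ÷ −3x² = 4x⁶. Subtract (4x⁶)·D = −12x⁸ − 16x⁶. Remainder: −24x⁷ − 15x⁶ − 41x⁵ − 26x⁴ − 21x³ + 10x² − 12x + 24.
Step 2: lead(−24x⁷ − 15x⁶ − 41x⁵ − 26x⁴ − 21x³ + 10x² − 12x + 24) ÷ lead(D) = −24x⁷ ÷ −3x² = 8x⁵. Subtract (8x⁵)·D = −24x⁷ − 32x⁵. Remainder: −15x⁶ − 9x⁵ − 26x⁴ − 21x³ + 10x² − 12x + 24.
Step 3: lead(−15x⁶ − 9x⁵ − 26x⁴ − 21x³ + 10x² − 12x + 24) ÷ lead(D) = −15x⁶ ÷ −3x² = 5x⁴. Subtract (5x⁴)·D = −15x⁶ − 20x⁴. Remainder: −9x⁵ − 6x⁴ − 21x³ + 10x² − 12x + 24.
Step 4: lead(−9x⁵ − 6x⁴ − 21x³ + 10x² − 12x + 24) ÷ lead(D) = −9x⁵ ÷ −3x² = 3x³. Subtract (3x³)·D = −9x⁵ − 12x³. Remainder: −6x⁴ − 9x³ + 10x² − 12x + 24.
Step 5: lead(−6x⁴ − 9x³ + 10x² − 12x + 24) ÷ lead(D) = −6x⁴ ÷ −3x² = 2x². Subtract (2x²)·D = −6x⁴ − 8x². Remainder: −9x³ + 18x² − 12x + 24.
Step 6: lead(−9x³ + 18x² − 12x + 24) ÷ lead(D) = −9x³ ÷ −3x² = 3x. Subtract (3x)·D = −9x³ − 12x. Remainder: 18x² + 24.
Step 7: lead(18x² + 24) ÷ lead(D) = 18x² ÷ −3x² = −6. Subtract (−6)·D = 18x² + 24. Remainder: 0.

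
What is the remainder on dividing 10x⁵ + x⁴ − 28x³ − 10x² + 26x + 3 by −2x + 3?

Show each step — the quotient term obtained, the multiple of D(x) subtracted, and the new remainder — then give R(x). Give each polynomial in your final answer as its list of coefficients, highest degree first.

R = [6]

Step 1: lead(10x⁵ + x⁴ − 28x³ − 10x² + 26x + 3) ÷ lead(D) = 10x⁵ ÷ −2x = −5x⁴. Subtract (−5x⁴)·D = 10x⁵ − 15x⁴. Remainder: 16x⁴ − 28x³ − 10x² + 26x + 3.
Step 2: lead(16x⁴ − 28x³ − 10x² + 26x + 3) ÷ lead(D) = 16x⁴ ÷ −2x = −8x³. Subtract (−8x³)·D = 16x⁴ − 24x³. Remainder: −4x³ − 10x² + 26x + 3.
Step 3: lead(−4x³ − 10x² + 26x + 3) ÷ lead(D) = −4x³ ÷ −2x = 2x². Subtract (2x²)·D = −4x³ + 6x². Remainder: −16x² + 26x + 3.
Step 4: lead(−16x² + 26x + 3) ÷ lead(D) = −16x² ÷ −2x = 8x. Subtract (8x)·D = −16x² + 24x. Remainder: 2x + 3.
Step 5: lead(2x + 3) ÷ lead(D) = 2x ÷ −2x = −1. Subtract (−1)·D = 2x − 3. Remainder: 6.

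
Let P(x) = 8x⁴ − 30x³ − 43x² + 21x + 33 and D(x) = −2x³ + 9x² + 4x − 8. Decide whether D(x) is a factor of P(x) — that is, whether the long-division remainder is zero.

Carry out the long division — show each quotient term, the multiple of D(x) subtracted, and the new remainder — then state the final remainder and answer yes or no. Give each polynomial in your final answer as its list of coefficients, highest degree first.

R = [1, 9], so D(x) is not a factor of P(x). no

Step 1: lead(8x⁴ − 30x³ − 43x² + 21x + 33) ÷ lead(D) = 8x⁴ ÷ −2x³ = −4x. Subtract (−4x)·D = 8x⁴ − 36x³ − 16x² + 32x. Remainder: 6x³ − 27x² − 11x + 33.
Step 2: lead(6x³ − 27x² − 11x + 33) ÷ lead(D) = 6x³ ÷ −2x³ = −3. Subtract (−3)·D = 6x³ − 27x² − 12x + 24. Remainder: x + 9.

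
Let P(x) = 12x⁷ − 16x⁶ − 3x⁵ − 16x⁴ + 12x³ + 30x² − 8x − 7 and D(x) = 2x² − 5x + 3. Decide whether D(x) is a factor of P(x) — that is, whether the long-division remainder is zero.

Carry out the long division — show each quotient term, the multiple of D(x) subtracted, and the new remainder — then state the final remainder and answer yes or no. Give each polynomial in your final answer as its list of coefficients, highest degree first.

Step 1: lead(12x⁷ − 16x⁶ − 3x⁵ − 16x⁴ + 12x³ + 30x² − 8x − 7) ÷ lead(D) = 12x⁷ ÷ 2x² = 6x⁵. Subtract (6x⁵)·D = 12x⁷ − 30x⁶ + 18x⁵. Remainder: 14x⁶ − 21x⁵ − 16x⁴ + 12x³ + 30x² − 8x − 7.
Step 2: lead(14x⁶ − 21x⁵ − 16x⁴ + 12x³ + 30x² − 8x − 7) ÷ lead(D) = 14x⁶ ÷ 2x² = 7x⁴. Subtract (7x⁴)·D = 14x⁶ − 35x⁵ + 21x⁴. Remainder: 14x⁵ − 37x⁴ + 12x³ + 30x² − 8x − 7.
Step 3: lead(14x⁵ − 37x⁴ + 12x³ + 30x² − 8x − 7) ÷ lead(D) = 14x⁵ ÷ 2x² = 7x³. Subtract (7x³)·D = 14x⁵ − 35x⁴ + 21x³. Remainder: −2x⁴ − 9x³ + 30x² − 8x − 7.
Step 4: lead(−2x⁴ − 9x³ + 30x² − 8x − 7) ÷ lead(D) = −2x⁴ ÷ 2x² = −x². Subtract (−x²)·D = −2x⁴ + 5x³ − 3x². Remainder: −14x³ + 33x² − 8x − 7.
Step 5: lead(−14x³ + 33x² − 8x − 7) ÷ lead(D) = −14x³ ÷ 2x² = −7x. Subtract (−7x)·D = −14x³ + 35x² − 21x. Remainder: −2x² + 13x − 7.
Step 6: lead(−2x² + 13x − 7) ÷ lead(D) = −2x² ÷ 2x² = −1. Subtract (−1)·D = −2x² + 5x − 3. Remainder: 8x − 4.

R = [8, -4], so D(x) is not a factor of P(x). no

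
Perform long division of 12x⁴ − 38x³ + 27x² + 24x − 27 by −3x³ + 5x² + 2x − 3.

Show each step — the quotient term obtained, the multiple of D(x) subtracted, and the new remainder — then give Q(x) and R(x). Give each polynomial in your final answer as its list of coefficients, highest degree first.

Q = [-4, 6]; R = [5, 0, -9]

Step 1: lead(12x⁴ − 38x³ + 27x² + 24x − 27) ÷ lead(D) = 12x⁴ ÷ −3x³ = −4x. Subtract (−4x)·D = 12x⁴ − 20x³ − 8x² + 12x. Remainder: −18x³ + 35x² + 12x − 27.
Step 2: lead(−18x³ + 35x² + 12x − 27) ÷ lead(D) = −18x³ ÷ −3x³ = 6. Subtract (6)·D = −18x³ + 30x² + 12x − 18. Remainder: 5x² − 9.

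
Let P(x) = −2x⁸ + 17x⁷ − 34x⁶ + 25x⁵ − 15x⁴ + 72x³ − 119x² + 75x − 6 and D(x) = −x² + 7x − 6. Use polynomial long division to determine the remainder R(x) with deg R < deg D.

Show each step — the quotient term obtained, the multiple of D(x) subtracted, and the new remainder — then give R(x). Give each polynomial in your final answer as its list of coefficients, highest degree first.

R = [7, 6]

Step 1: lead(−2x⁸ + 17x⁷ − 34x⁶ + 25x⁵ − 15x⁴ + 72x³ − 119x² + 75x − 6) ÷ lead(D) = −2x⁸ ÷ −x² = 2x⁶. Subtract (2x⁶)·D = −2x⁸ + 14x⁷ − 12x⁶. Remainder: 3x⁷ − 22x⁶ + 25x⁵ − 15x⁴ + 72x³ − 119x² + 75x − 6.
Step 2: lead(3x⁷ − 22x⁶ + 25x⁵ − 15x⁴ + 72x³ − 119x² + 75x − 6) ÷ lead(D) = 3x⁷ ÷ −x² = −3x⁵. Subtract (−3x⁵)·D = 3x⁷ − 21x⁶ + 18x⁵. Remainder: −x⁶ + 7x⁵ − 15x⁴ + 72x³ − 119x² + 75x − 6.
Step 3: lead(−x⁶ + 7x⁵ − 15x⁴ + 72x³ − 119x² + 75x − 6) ÷ lead(D) = −x⁶ ÷ −x² = x⁴. Subtract (x⁴)·D = −x⁶ + 7x⁵ − 6x⁴. Remainder: −9x⁴ + 72x³ − 119x² + 75x − 6.
Step 4: lead(−9x⁴ + 72x³ − 119x² + 75x − 6) ÷ lead(D) = −9x⁴ ÷ −x² = 9x². Subtract (9x²)·D = −9x⁴ + 63x³ − 54x². Remainder: 9x³ − 65x² + 75x − 6.
Step 5: lead(9x³ − 65x² + 75x − 6) ÷ lead(D) = 9x³ ÷ −x² = −9x. Subtract (−9x)·D = 9x³ − 63x² + 54x. Remainder: −2x² + 21x − 6.
Step 6: lead(−2x² + 21x − 6) ÷ lead(D) = −2x² ÷ −x² = 2. Subtract (2)·D = −2x² + 14x − 12. Remainder: 7x + 6.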